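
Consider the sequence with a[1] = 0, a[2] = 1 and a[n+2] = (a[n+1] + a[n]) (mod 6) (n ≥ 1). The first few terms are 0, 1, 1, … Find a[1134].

a[1] = 0; a[2] = 1; a[3] = 1; a[4] = 2; a[5] = 3; a[6] = 5; a[7] = 2; a[8] = 1; a[9] = 3; a[10] = 4; a[11] = 1; a[12] = 5; a[13] = 0; a[14] = 5; a[15] = 5; a[16] = 4; a[17] = 3; a[18] = 1; a[19] = 4; a[20] = 5; a[21] = 3; a[22] = 2; a[23] = 5; a[24] = 1; a[25] = 0; a[26] = 1.
Since (a[25], a[26]) = (a[1], a[2]) = (0, 1) (two consecutive terms determine the rest), the sequence is periodic with period 24.
So a[1134] = a[1 + ((1134-1) mod 24)] = a[6] = 5.

5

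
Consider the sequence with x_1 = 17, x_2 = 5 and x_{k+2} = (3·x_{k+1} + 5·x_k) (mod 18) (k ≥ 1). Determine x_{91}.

1

Listing terms: x_1 = 17; x_2 = 5; x_3 = 10; x_4 = 1; x_5 = 17; x_6 = 2; x_7 = 1; x_8 = 13; x_9 = 8; x_{10} = 17; x_{11} = 1; x_{12} = 16; x_{13} = 17; x_{14} = 5.
The sequence repeats with period 12.
So x_{91} = x_{1 + ((91-1) mod 12)} = x_7 = 1.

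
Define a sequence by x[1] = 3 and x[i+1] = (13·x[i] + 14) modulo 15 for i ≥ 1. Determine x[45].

We have x[1] = 3,  x[2] = 8,  x[3] = 13,  x[4] = 3.
Since x[4] = x[1] = 3, the sequence is periodic with period 3.
(45 - 1) mod 3 = 2, so x[45] = x[3] = 13.

13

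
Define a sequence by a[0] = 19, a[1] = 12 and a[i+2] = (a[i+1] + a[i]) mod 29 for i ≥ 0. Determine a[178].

Listing terms: a[0] = 19, a[1] = 12, a[2] = 2, a[3] = 14, a[4] = 16, a[5] = 1, a[6] = 17, a[7] = 18, a[8] = 6, a[9] = 24, a[10] = 1, a[11] = 25, a[12] = 26, a[13] = 22, a[14] = 19, a[15] = 12.
Since (a[14], a[15]) = (a[0], a[1]) = (19, 12) (two consecutive terms determine the rest), the sequence is periodic with period 14.
So a[178] = a[0 + ((178-0) mod 14)] = a[10] = 1.

1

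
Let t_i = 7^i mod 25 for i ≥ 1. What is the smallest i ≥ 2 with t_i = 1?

t_1 = 7, t_2 = 24, t_3 = 18, t_4 = 1, t_5 = 7.
The sequence repeats with period 4.
The value 1 first appears (with i ≥ 2) at t_4.

4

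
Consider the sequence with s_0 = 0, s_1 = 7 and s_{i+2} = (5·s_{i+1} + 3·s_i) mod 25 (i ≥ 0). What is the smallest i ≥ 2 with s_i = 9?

15

Listing terms: s_0 = 0; s_1 = 7; s_2 = 10; s_3 = 21; s_4 = 10; s_5 = 13; s_6 = 20; s_7 = 14; s_8 = 5; s_9 = 17; s_{10} = 0; s_{11} = 1; s_{12} = 5; s_{13} = 3; s_{14} = 5; s_{15} = 9; s_{16} = 10; s_{17} = 2; s_{18} = 15; s_{19} = 6; s_{20} = 0; s_{21} = 18; s_{22} = 15; s_{23} = 4; s_{24} = 15; s_{25} = 12; s_{26} = 5; s_{27} = 11; s_{28} = 20; s_{29} = 8; s_{30} = 0; s_{31} = 24; s_{32} = 20; s_{33} = 22; s_{34} = 20; s_{35} = 16; s_{36} = 15; s_{37} = 23; s_{38} = 10; s_{39} = 19; s_{40} = 0; s_{41} = 7.
Since (s_{40}, s_{41}) = (s_0, s_1) = (0, 7) (two consecutive terms determine the rest), the sequence is periodic with period 40.
The value 9 first appears (with i ≥ 2) at s_{15}.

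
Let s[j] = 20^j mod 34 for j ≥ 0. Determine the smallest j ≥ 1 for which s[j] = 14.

9

Listing terms: s[0] = 1, s[1] = 20, s[2] = 26, s[3] = 10, s[4] = 30, s[5] = 22, s[6] = 32, s[7] = 28, s[8] = 16, s[9] = 14, s[10] = 8, s[11] = 24, s[12] = 4, s[13] = 12, s[14] = 2, s[15] = 6, s[16] = 18, s[17] = 20.
Since s[17] = s[1] = 20, the sequence is eventually periodic: after a pre-period of length 1 it cycles with period 16.
The value 14 first appears (with j ≥ 1) at s[9].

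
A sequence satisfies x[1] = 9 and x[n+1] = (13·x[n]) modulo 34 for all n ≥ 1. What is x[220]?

Computing terms: x[1] = 9; x[2] = 15; x[3] = 25; x[4] = 19; x[5] = 9.
Since x[5] = x[1] = 9, the sequence is periodic with period 4.
So x[220] = x[1 + ((220-1) mod 4)] = x[4] = 19.

19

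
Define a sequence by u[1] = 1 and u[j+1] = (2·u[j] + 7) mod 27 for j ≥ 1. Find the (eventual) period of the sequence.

18

We have u[1] = 1,  u[2] = 9,  u[3] = 25,  u[4] = 3,  u[5] = 13,  u[6] = 6,  u[7] = 19,  u[8] = 18,  u[9] = 16,  u[10] = 12,  u[11] = 4,  u[12] = 15,  u[13] = 10,  u[14] = 0,  u[15] = 7,  u[16] = 21,  u[17] = 22,  u[18] = 24,  u[19] = 1.
Since u[19] = u[1] = 1, the sequence is periodic with period 18.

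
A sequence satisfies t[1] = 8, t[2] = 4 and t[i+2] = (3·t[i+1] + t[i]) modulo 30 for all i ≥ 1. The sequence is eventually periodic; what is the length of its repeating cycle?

12

Computing terms: t[1] = 8, t[2] = 4, t[3] = 20, t[4] = 4, t[5] = 2, t[6] = 10, t[7] = 2, t[8] = 16, t[9] = 20, t[10] = 16, t[11] = 8, t[12] = 10, t[13] = 8, t[14] = 4.
Since (t[13], t[14]) = (t[1], t[2]) = (8, 4) (two consecutive terms determine the rest), the sequence is periodic with period 12.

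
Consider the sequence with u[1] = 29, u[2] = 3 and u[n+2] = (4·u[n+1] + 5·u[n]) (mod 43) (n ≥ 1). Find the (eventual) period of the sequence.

u[1] = 29,  u[2] = 3,  u[3] = 28,  u[4] = 41,  u[5] = 3,  u[6] = 2,  u[7] = 23,  u[8] = 16,  u[9] = 7,  u[10] = 22,  u[11] = 37,  u[12] = 0,  u[13] = 13,  u[14] = 9,  u[15] = 15,  u[16] = 19,  u[17] = 22,  u[18] = 11,  u[19] = 25,  u[20] = 26,  u[21] = 14,  u[22] = 14,  u[23] = 40,  u[24] = 15,  u[25] = 2,  u[26] = 40,  u[27] = 41,  u[28] = 20,  u[29] = 27,  u[30] = 36,  u[31] = 21,  u[32] = 6,  u[33] = 0,  u[34] = 30,  u[35] = 34,  u[36] = 28,  u[37] = 24,  u[38] = 21,  u[39] = 32,  u[40] = 18,  u[41] = 17,  u[42] = 29,  u[43] = 29,  u[44] = 3.
Since (u[43], u[44]) = (u[1], u[2]) = (29, 3) (two consecutive terms determine the rest), the sequence is periodic with period 42.

42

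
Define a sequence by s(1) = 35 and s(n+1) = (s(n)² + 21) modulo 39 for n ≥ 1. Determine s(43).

s(1) = 35; s(2) = 37; s(3) = 25; s(4) = 22; s(5) = 37.
Since s(5) = s(2) = 37, the sequence is eventually periodic: after a pre-period of length 1 it cycles with period 3.
For n ≥ 2, s(n) depends only on (n - 2) mod 3. (43 - 2) mod 3 = 2, so s(43) = s(4) = 22.

22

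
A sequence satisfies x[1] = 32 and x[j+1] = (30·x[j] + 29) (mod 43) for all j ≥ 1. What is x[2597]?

1

x[1] = 32, x[2] = 0, x[3] = 29, x[4] = 39, x[5] = 38, x[6] = 8, x[7] = 11, x[8] = 15, x[9] = 6, x[10] = 37, x[11] = 21, x[12] = 14, x[13] = 19, x[14] = 40, x[15] = 25, x[16] = 5, x[17] = 7, x[18] = 24, x[19] = 18, x[20] = 10, x[21] = 28, x[22] = 9, x[23] = 41, x[24] = 12, x[25] = 2, x[26] = 3, x[27] = 33, x[28] = 30, x[29] = 26, x[30] = 35, x[31] = 4, x[32] = 20, x[33] = 27, x[34] = 22, x[35] = 1, x[36] = 16, x[37] = 36, x[38] = 34, x[39] = 17, x[40] = 23, x[41] = 31, x[42] = 13, x[43] = 32.
Since x[43] = x[1] = 32, the sequence is periodic with period 42.
So x[2597] = x[1 + ((2597-1) mod 42)] = x[35] = 1.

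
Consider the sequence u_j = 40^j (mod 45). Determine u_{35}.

25

Computing terms: u_1 = 40,  u_2 = 25,  u_3 = 10,  u_4 = 40.
Since u_4 = u_1 = 40, the sequence is periodic with period 3.
So u_{35} = u_{1 + ((35-1) mod 3)} = u_2 = 25.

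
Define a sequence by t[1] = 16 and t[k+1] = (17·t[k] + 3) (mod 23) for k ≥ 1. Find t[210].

21

Listing terms: t[1] = 16; t[2] = 22; t[3] = 9; t[4] = 18; t[5] = 10; t[6] = 12; t[7] = 0; t[8] = 3; t[9] = 8; t[10] = 1; t[11] = 20; t[12] = 21; t[13] = 15; t[14] = 5; t[15] = 19; t[16] = 4; t[17] = 2; t[18] = 14; t[19] = 11; t[20] = 6; t[21] = 13; t[22] = 17; t[23] = 16.
The sequence repeats with period 22.
So t[210] = t[1 + ((210-1) mod 22)] = t[12] = 21.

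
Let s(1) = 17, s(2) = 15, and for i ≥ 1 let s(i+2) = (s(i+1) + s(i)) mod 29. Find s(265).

Listing terms: s(1) = 17,  s(2) = 15,  s(3) = 3,  s(4) = 18,  s(5) = 21,  s(6) = 10,  s(7) = 2,  s(8) = 12,  s(9) = 14,  s(10) = 26,  s(11) = 11,  s(12) = 8,  s(13) = 19,  s(14) = 27,  s(15) = 17,  s(16) = 15.
The sequence repeats with period 14.
(265 - 1) mod 14 = 12, so s(265) = s(13) = 19.

19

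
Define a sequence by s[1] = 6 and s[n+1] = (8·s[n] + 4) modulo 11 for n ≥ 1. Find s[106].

We have s[1] = 6, s[2] = 8, s[3] = 2, s[4] = 9, s[5] = 10, s[6] = 7, s[7] = 5, s[8] = 0, s[9] = 4, s[10] = 3, s[11] = 6.
Since s[11] = s[1] = 6, the sequence is periodic with period 10.
So s[106] = s[1 + ((106-1) mod 10)] = s[6] = 7.

7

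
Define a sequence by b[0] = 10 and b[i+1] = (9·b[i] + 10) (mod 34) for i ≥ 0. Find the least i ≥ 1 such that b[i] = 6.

We have b[0] = 10,  b[1] = 32,  b[2] = 26,  b[3] = 6,  b[4] = 30,  b[5] = 8,  b[6] = 14,  b[7] = 0,  b[8] = 10.
Since b[8] = b[0] = 10, the sequence is periodic with period 8.
The value 6 first appears (with i ≥ 1) at b[3].

3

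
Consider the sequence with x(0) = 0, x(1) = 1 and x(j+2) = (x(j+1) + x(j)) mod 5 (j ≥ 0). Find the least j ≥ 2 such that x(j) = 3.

4

x(0) = 0; x(1) = 1; x(2) = 1; x(3) = 2; x(4) = 3; x(5) = 0; x(6) = 3; x(7) = 3; x(8) = 1; x(9) = 4; x(10) = 0; x(11) = 4; x(12) = 4; x(13) = 3; x(14) = 2; x(15) = 0; x(16) = 2; x(17) = 2; x(18) = 4; x(19) = 1; x(20) = 0; x(21) = 1.
Since (x(20), x(21)) = (x(0), x(1)) = (0, 1) (two consecutive terms determine the rest), the sequence is periodic with period 20.
The value 3 first appears (with j ≥ 2) at x(4).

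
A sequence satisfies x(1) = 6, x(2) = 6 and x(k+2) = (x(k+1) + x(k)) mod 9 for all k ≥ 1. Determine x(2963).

3

We have x(1) = 6, x(2) = 6, x(3) = 3, x(4) = 0, x(5) = 3, x(6) = 3, x(7) = 6, x(8) = 0, x(9) = 6, x(10) = 6.
Since (x(9), x(10)) = (x(1), x(2)) = (6, 6) (two consecutive terms determine the rest), the sequence is periodic with period 8.
(2963 - 1) mod 8 = 2, so x(2963) = x(3) = 3.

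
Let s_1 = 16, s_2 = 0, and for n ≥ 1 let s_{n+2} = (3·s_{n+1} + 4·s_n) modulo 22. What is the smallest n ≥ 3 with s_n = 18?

We have s_1 = 16, s_2 = 0, s_3 = 20, s_4 = 16, s_5 = 18, s_6 = 8, s_7 = 8, s_8 = 12, s_9 = 2, s_{10} = 10, s_{11} = 16, s_{12} = 0.
Since (s_{11}, s_{12}) = (s_1, s_2) = (16, 0) (two consecutive terms determine the rest), the sequence is periodic with period 10.
The value 18 first appears (with n ≥ 3) at s_5.

5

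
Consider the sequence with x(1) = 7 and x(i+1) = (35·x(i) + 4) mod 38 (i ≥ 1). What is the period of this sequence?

9

We have x(1) = 7,  x(2) = 21,  x(3) = 17,  x(4) = 29,  x(5) = 31,  x(6) = 25,  x(7) = 5,  x(8) = 27,  x(9) = 37,  x(10) = 7.
The sequence repeats with period 9.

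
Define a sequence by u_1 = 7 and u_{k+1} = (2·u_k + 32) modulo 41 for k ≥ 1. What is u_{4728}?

40

u_1 = 7; u_2 = 5; u_3 = 1; u_4 = 34; u_5 = 18; u_6 = 27; u_7 = 4; u_8 = 40; u_9 = 30; u_{10} = 10; u_{11} = 11; u_{12} = 13; u_{13} = 17; u_{14} = 25; u_{15} = 0; u_{16} = 32; u_{17} = 14; u_{18} = 19; u_{19} = 29; u_{20} = 8; u_{21} = 7.
Since u_{21} = u_1 = 7, the sequence is periodic with period 20.
(4728 - 1) mod 20 = 7, so u_{4728} = u_8 = 40.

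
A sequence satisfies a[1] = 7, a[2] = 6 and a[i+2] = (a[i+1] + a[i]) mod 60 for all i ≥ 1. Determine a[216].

We have a[1] = 7; a[2] = 6; a[3] = 13; a[4] = 19; a[5] = 32; a[6] = 51; a[7] = 23; a[8] = 14; a[9] = 37; a[10] = 51; a[11] = 28; a[12] = 19; a[13] = 47; a[14] = 6; a[15] = 53; a[16] = 59; a[17] = 52; a[18] = 51; a[19] = 43; a[20] = 34; a[21] = 17; a[22] = 51; a[23] = 8; a[24] = 59; a[25] = 7; a[26] = 6.
The sequence repeats with period 24.
(216 - 1) mod 24 = 23, so a[216] = a[24] = 59.

59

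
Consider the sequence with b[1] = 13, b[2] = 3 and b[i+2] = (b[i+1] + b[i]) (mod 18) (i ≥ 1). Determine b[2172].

Listing terms: b[1] = 13, b[2] = 3, b[3] = 16, b[4] = 1, b[5] = 17, b[6] = 0, b[7] = 17, b[8] = 17, b[9] = 16, b[10] = 15, b[11] = 13, b[12] = 10, b[13] = 5, b[14] = 15, b[15] = 2, b[16] = 17, b[17] = 1, b[18] = 0, b[19] = 1, b[20] = 1, b[21] = 2, b[22] = 3, b[23] = 5, b[24] = 8, b[25] = 13, b[26] = 3.
The sequence repeats with period 24.
(2172 - 1) mod 24 = 11, so b[2172] = b[12] = 10.

10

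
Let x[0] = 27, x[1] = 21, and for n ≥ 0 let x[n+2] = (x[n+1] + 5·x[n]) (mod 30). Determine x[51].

21

x[0] = 27, x[1] = 21, x[2] = 6, x[3] = 21, x[4] = 21, x[5] = 6.
Since (x[4], x[5]) = (x[1], x[2]) = (21, 6) (two consecutive terms determine the rest), the sequence is eventually periodic: after a pre-period of length 1 it cycles with period 3.
For n ≥ 1, x[n] depends only on (n - 1) mod 3. (51 - 1) mod 3 = 2, so x[51] = x[3] = 21.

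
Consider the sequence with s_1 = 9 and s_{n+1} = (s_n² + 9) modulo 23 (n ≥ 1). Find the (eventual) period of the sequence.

We have s_1 = 9, s_2 = 21, s_3 = 13, s_4 = 17, s_5 = 22, s_6 = 10, s_7 = 17.
Since s_7 = s_4 = 17, the sequence is eventually periodic: after a pre-period of length 3 it cycles with period 3.

3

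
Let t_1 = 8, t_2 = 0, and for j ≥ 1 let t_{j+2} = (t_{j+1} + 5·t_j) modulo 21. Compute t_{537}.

t_1 = 8; t_2 = 0; t_3 = 19; t_4 = 19; t_5 = 9; t_6 = 20; t_7 = 2; t_8 = 18; t_9 = 7; t_{10} = 13; t_{11} = 6; t_{12} = 8; t_{13} = 17; t_{14} = 15; t_{15} = 16; t_{16} = 7; t_{17} = 3; t_{18} = 17; t_{19} = 11; t_{20} = 12; t_{21} = 4; t_{22} = 1; t_{23} = 0; t_{24} = 5; t_{25} = 5; t_{26} = 9; t_{27} = 13; t_{28} = 16; t_{29} = 18; t_{30} = 14; t_{31} = 20; t_{32} = 6; t_{33} = 1; t_{34} = 10; t_{35} = 15; t_{36} = 2; t_{37} = 14; t_{38} = 3; t_{39} = 10; t_{40} = 4; t_{41} = 12; t_{42} = 11; t_{43} = 8; t_{44} = 0.
The sequence repeats with period 42.
So t_{537} = t_{1 + ((537-1) mod 42)} = t_{33} = 1.

1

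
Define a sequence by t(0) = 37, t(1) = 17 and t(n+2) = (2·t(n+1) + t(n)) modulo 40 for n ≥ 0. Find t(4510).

We have t(0) = 37; t(1) = 17; t(2) = 31; t(3) = 39; t(4) = 29; t(5) = 17; t(6) = 23; t(7) = 23; t(8) = 29; t(9) = 1; t(10) = 31; t(11) = 23; t(12) = 37; t(13) = 17.
The sequence repeats with period 12.
So t(4510) = t(0 + ((4510-0) mod 12)) = t(10) = 31.

31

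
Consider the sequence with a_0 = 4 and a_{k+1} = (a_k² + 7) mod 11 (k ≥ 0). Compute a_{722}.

8

Listing terms: a_0 = 4, a_1 = 1, a_2 = 8, a_3 = 5, a_4 = 10, a_5 = 8.
Since a_5 = a_2 = 8, the sequence is eventually periodic: after a pre-period of length 2 it cycles with period 3.
For k ≥ 2, a_k depends only on (k - 2) mod 3. (722 - 2) mod 3 = 0, so a_{722} = a_2 = 8.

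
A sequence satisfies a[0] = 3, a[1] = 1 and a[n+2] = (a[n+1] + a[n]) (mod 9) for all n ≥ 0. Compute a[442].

4

a[0] = 3; a[1] = 1; a[2] = 4; a[3] = 5; a[4] = 0; a[5] = 5; a[6] = 5; a[7] = 1; a[8] = 6; a[9] = 7; a[10] = 4; a[11] = 2; a[12] = 6; a[13] = 8; a[14] = 5; a[15] = 4; a[16] = 0; a[17] = 4; a[18] = 4; a[19] = 8; a[20] = 3; a[21] = 2; a[22] = 5; a[23] = 7; a[24] = 3; a[25] = 1.
The sequence repeats with period 24.
So a[442] = a[0 + ((442-0) mod 24)] = a[10] = 4.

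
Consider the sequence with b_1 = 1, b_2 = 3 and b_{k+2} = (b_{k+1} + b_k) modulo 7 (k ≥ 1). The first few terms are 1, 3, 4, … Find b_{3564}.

We have b_1 = 1; b_2 = 3; b_3 = 4; b_4 = 0; b_5 = 4; b_6 = 4; b_7 = 1; b_8 = 5; b_9 = 6; b_{10} = 4; b_{11} = 3; b_{12} = 0; b_{13} = 3; b_{14} = 3; b_{15} = 6; b_{16} = 2; b_{17} = 1; b_{18} = 3.
The sequence repeats with period 16.
(3564 - 1) mod 16 = 11, so b_{3564} = b_{12} = 0.

0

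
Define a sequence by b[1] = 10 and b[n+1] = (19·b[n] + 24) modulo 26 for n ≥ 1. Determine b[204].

We have b[1] = 10; b[2] = 6; b[3] = 8; b[4] = 20; b[5] = 14; b[6] = 4; b[7] = 22; b[8] = 0; b[9] = 24; b[10] = 12; b[11] = 18; b[12] = 2; b[13] = 10.
The sequence repeats with period 12.
So b[204] = b[1 + ((204-1) mod 12)] = b[12] = 2.

2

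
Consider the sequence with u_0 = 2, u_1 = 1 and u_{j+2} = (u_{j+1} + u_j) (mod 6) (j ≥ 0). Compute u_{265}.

We have u_0 = 2,  u_1 = 1,  u_2 = 3,  u_3 = 4,  u_4 = 1,  u_5 = 5,  u_6 = 0,  u_7 = 5,  u_8 = 5,  u_9 = 4,  u_{10} = 3,  u_{11} = 1,  u_{12} = 4,  u_{13} = 5,  u_{14} = 3,  u_{15} = 2,  u_{16} = 5,  u_{17} = 1,  u_{18} = 0,  u_{19} = 1,  u_{20} = 1,  u_{21} = 2,  u_{22} = 3,  u_{23} = 5,  u_{24} = 2,  u_{25} = 1.
Since (u_{24}, u_{25}) = (u_0, u_1) = (2, 1) (two consecutive terms determine the rest), the sequence is periodic with period 24.
So u_{265} = u_{0 + ((265-0) mod 24)} = u_1 = 1.

1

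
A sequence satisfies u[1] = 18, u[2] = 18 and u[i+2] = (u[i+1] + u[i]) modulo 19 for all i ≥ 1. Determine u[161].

Listing terms: u[1] = 18, u[2] = 18, u[3] = 17, u[4] = 16, u[5] = 14, u[6] = 11, u[7] = 6, u[8] = 17, u[9] = 4, u[10] = 2, u[11] = 6, u[12] = 8, u[13] = 14, u[14] = 3, u[15] = 17, u[16] = 1, u[17] = 18, u[18] = 0, u[19] = 18, u[20] = 18.
The sequence repeats with period 18.
(161 - 1) mod 18 = 16, so u[161] = u[17] = 18.

18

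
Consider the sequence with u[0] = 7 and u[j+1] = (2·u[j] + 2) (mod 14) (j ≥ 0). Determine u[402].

u[0] = 7, u[1] = 2, u[2] = 6, u[3] = 0, u[4] = 2.
Since u[4] = u[1] = 2, the sequence is eventually periodic: after a pre-period of length 1 it cycles with period 3.
For j ≥ 1, u[j] depends only on (j - 1) mod 3. (402 - 1) mod 3 = 2, so u[402] = u[3] = 0.

0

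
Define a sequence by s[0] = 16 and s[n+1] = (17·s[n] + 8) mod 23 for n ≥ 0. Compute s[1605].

14

s[0] = 16,  s[1] = 4,  s[2] = 7,  s[3] = 12,  s[4] = 5,  s[5] = 1,  s[6] = 2,  s[7] = 19,  s[8] = 9,  s[9] = 0,  s[10] = 8,  s[11] = 6,  s[12] = 18,  s[13] = 15,  s[14] = 10,  s[15] = 17,  s[16] = 21,  s[17] = 20,  s[18] = 3,  s[19] = 13,  s[20] = 22,  s[21] = 14,  s[22] = 16.
The sequence repeats with period 22.
(1605 - 0) mod 22 = 21, so s[1605] = s[21] = 14.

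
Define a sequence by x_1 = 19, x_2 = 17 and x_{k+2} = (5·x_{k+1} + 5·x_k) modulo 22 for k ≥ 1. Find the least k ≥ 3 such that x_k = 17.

4

Listing terms: x_1 = 19, x_2 = 17, x_3 = 4, x_4 = 17, x_5 = 17, x_6 = 16, x_7 = 11, x_8 = 3, x_9 = 4, x_{10} = 13, x_{11} = 19, x_{12} = 6, x_{13} = 15, x_{14} = 17, x_{15} = 6, x_{16} = 5, x_{17} = 11, x_{18} = 14, x_{19} = 15, x_{20} = 13, x_{21} = 8, x_{22} = 17, x_{23} = 15, x_{24} = 6, x_{25} = 17, x_{26} = 5, x_{27} = 0, x_{28} = 3, x_{29} = 15, x_{30} = 2, x_{31} = 19, x_{32} = 17.
Since (x_{31}, x_{32}) = (x_1, x_2) = (19, 17) (two consecutive terms determine the rest), the sequence is periodic with period 30.
The value 17 first appears (with k ≥ 3) at x_4.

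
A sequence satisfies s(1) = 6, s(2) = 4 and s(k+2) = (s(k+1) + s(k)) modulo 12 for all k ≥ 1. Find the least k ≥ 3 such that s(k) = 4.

We have s(1) = 6; s(2) = 4; s(3) = 10; s(4) = 2; s(5) = 0; s(6) = 2; s(7) = 2; s(8) = 4; s(9) = 6; s(10) = 10; s(11) = 4; s(12) = 2; s(13) = 6; s(14) = 8; s(15) = 2; s(16) = 10; s(17) = 0; s(18) = 10; s(19) = 10; s(20) = 8; s(21) = 6; s(22) = 2; s(23) = 8; s(24) = 10; s(25) = 6; s(26) = 4.
Since (s(25), s(26)) = (s(1), s(2)) = (6, 4) (two consecutive terms determine the rest), the sequence is periodic with period 24.
The value 4 first appears (with k ≥ 3) at s(8).

8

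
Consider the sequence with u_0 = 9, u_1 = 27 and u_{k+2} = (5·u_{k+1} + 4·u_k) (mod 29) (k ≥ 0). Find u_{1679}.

We have u_0 = 9, u_1 = 27, u_2 = 26, u_3 = 6, u_4 = 18, u_5 = 27, u_6 = 4, u_7 = 12, u_8 = 18, u_9 = 22, u_{10} = 8, u_{11} = 12, u_{12} = 5, u_{13} = 15, u_{14} = 8, u_{15} = 13, u_{16} = 10, u_{17} = 15, u_{18} = 28, u_{19} = 26, u_{20} = 10, u_{21} = 9, u_{22} = 27.
Since (u_{21}, u_{22}) = (u_0, u_1) = (9, 27) (two consecutive terms determine the rest), the sequence is periodic with period 21.
(1679 - 0) mod 21 = 20, so u_{1679} = u_{20} = 10.

10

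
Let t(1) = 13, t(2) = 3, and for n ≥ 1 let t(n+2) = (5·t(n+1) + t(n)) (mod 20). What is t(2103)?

Computing terms: t(1) = 13; t(2) = 3; t(3) = 8; t(4) = 3; t(5) = 3; t(6) = 18; t(7) = 13; t(8) = 3.
The sequence repeats with period 6.
(2103 - 1) mod 6 = 2, so t(2103) = t(3) = 8.

8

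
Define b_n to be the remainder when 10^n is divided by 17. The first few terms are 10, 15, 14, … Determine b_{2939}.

b_1 = 10, b_2 = 15, b_3 = 14, b_4 = 4, b_5 = 6, b_6 = 9, b_7 = 5, b_8 = 16, b_9 = 7, b_{10} = 2, b_{11} = 3, b_{12} = 13, b_{13} = 11, b_{14} = 8, b_{15} = 12, b_{16} = 1, b_{17} = 10.
Since b_{17} = b_1 = 10, the sequence is periodic with period 16.
So b_{2939} = b_{1 + ((2939-1) mod 16)} = b_{11} = 3.

3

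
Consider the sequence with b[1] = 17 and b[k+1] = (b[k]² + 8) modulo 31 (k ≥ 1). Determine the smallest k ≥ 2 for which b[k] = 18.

2

We have b[1] = 17,  b[2] = 18,  b[3] = 22,  b[4] = 27,  b[5] = 24,  b[6] = 26,  b[7] = 2,  b[8] = 12,  b[9] = 28,  b[10] = 17.
The sequence repeats with period 9.
The value 18 first appears (with k ≥ 2) at b[2].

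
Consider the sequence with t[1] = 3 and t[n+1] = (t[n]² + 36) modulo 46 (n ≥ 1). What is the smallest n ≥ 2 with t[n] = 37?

Computing terms: t[1] = 3; t[2] = 45; t[3] = 37; t[4] = 25; t[5] = 17; t[6] = 3.
The sequence repeats with period 5.
The value 37 first appears (with n ≥ 2) at t[3].

3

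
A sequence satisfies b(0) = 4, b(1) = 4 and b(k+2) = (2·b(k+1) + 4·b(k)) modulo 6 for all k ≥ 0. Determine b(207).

Computing terms: b(0) = 4; b(1) = 4; b(2) = 0; b(3) = 4; b(4) = 2; b(5) = 2; b(6) = 0; b(7) = 2; b(8) = 4; b(9) = 4.
The sequence repeats with period 8.
So b(207) = b(0 + ((207-0) mod 8)) = b(7) = 2.

2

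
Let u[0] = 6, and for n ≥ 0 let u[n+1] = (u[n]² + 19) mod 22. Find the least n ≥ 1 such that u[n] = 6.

6

We have u[0] = 6; u[1] = 11; u[2] = 8; u[3] = 17; u[4] = 0; u[5] = 19; u[6] = 6.
The sequence repeats with period 6.
The value 6 next appears (with n ≥ 1) at u[6].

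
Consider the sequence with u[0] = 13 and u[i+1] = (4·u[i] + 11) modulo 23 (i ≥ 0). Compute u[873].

Computing terms: u[0] = 13,  u[1] = 17,  u[2] = 10,  u[3] = 5,  u[4] = 8,  u[5] = 20,  u[6] = 22,  u[7] = 7,  u[8] = 16,  u[9] = 6,  u[10] = 12,  u[11] = 13.
Since u[11] = u[0] = 13, the sequence is periodic with period 11.
So u[873] = u[0 + ((873-0) mod 11)] = u[4] = 8.

8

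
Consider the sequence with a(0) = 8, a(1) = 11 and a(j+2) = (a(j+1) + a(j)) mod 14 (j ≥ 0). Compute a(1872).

8

Listing terms: a(0) = 8,  a(1) = 11,  a(2) = 5,  a(3) = 2,  a(4) = 7,  a(5) = 9,  a(6) = 2,  a(7) = 11,  a(8) = 13,  a(9) = 10,  a(10) = 9,  a(11) = 5,  a(12) = 0,  a(13) = 5,  a(14) = 5,  a(15) = 10,  a(16) = 1,  a(17) = 11,  a(18) = 12,  a(19) = 9,  a(20) = 7,  a(21) = 2,  a(22) = 9,  a(23) = 11,  a(24) = 6,  a(25) = 3,  a(26) = 9,  a(27) = 12,  a(28) = 7,  a(29) = 5,  a(30) = 12,  a(31) = 3,  a(32) = 1,  a(33) = 4,  a(34) = 5,  a(35) = 9,  a(36) = 0,  a(37) = 9,  a(38) = 9,  a(39) = 4,  a(40) = 13,  a(41) = 3,  a(42) = 2,  a(43) = 5,  a(44) = 7,  a(45) = 12,  a(46) = 5,  a(47) = 3,  a(48) = 8,  a(49) = 11.
Since (a(48), a(49)) = (a(0), a(1)) = (8, 11) (two consecutive terms determine the rest), the sequence is periodic with period 48.
(1872 - 0) mod 48 = 0, so a(1872) = a(0) = 8.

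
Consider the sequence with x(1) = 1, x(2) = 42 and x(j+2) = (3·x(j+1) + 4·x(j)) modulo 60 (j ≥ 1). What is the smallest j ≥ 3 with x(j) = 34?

Computing terms: x(1) = 1,  x(2) = 42,  x(3) = 10,  x(4) = 18,  x(5) = 34,  x(6) = 54,  x(7) = 58,  x(8) = 30,  x(9) = 22,  x(10) = 6,  x(11) = 46,  x(12) = 42,  x(13) = 10.
Since (x(12), x(13)) = (x(2), x(3)) = (42, 10) (two consecutive terms determine the rest), the sequence is eventually periodic: after a pre-period of length 1 it cycles with period 10.
The value 34 first appears (with j ≥ 3) at x(5).

5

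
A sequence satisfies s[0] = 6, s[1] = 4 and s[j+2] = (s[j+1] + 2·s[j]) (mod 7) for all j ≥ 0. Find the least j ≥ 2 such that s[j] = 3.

3

Computing terms: s[0] = 6,  s[1] = 4,  s[2] = 2,  s[3] = 3,  s[4] = 0,  s[5] = 6,  s[6] = 6,  s[7] = 4.
The sequence repeats with period 6.
The value 3 first appears (with j ≥ 2) at s[3].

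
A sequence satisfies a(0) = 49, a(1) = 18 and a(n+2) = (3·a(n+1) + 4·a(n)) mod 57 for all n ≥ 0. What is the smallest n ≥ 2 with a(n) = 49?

Computing terms: a(0) = 49,  a(1) = 18,  a(2) = 22,  a(3) = 24,  a(4) = 46,  a(5) = 6,  a(6) = 31,  a(7) = 3,  a(8) = 19,  a(9) = 12,  a(10) = 55,  a(11) = 42,  a(12) = 4,  a(13) = 9,  a(14) = 43,  a(15) = 51,  a(16) = 40,  a(17) = 39,  a(18) = 49,  a(19) = 18.
Since (a(18), a(19)) = (a(0), a(1)) = (49, 18) (two consecutive terms determine the rest), the sequence is periodic with period 18.
The value 49 next appears (with n ≥ 2) at a(18).

18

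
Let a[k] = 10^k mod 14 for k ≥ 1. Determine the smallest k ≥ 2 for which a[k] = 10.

7

Listing terms: a[1] = 10,  a[2] = 2,  a[3] = 6,  a[4] = 4,  a[5] = 12,  a[6] = 8,  a[7] = 10.
Since a[7] = a[1] = 10, the sequence is periodic with period 6.
The value 10 next appears (with k ≥ 2) at a[7].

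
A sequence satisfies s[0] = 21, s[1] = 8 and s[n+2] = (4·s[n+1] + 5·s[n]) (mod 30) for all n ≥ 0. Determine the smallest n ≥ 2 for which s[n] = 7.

Listing terms: s[0] = 21, s[1] = 8, s[2] = 17, s[3] = 18, s[4] = 7, s[5] = 28, s[6] = 27, s[7] = 8, s[8] = 17.
Since (s[7], s[8]) = (s[1], s[2]) = (8, 17) (two consecutive terms determine the rest), the sequence is eventually periodic: after a pre-period of length 1 it cycles with period 6.
The value 7 first appears (with n ≥ 2) at s[4].

4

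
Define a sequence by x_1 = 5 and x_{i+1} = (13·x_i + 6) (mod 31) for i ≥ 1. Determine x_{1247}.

21

Listing terms: x_1 = 5, x_2 = 9, x_3 = 30, x_4 = 24, x_5 = 8, x_6 = 17, x_7 = 10, x_8 = 12, x_9 = 7, x_{10} = 4, x_{11} = 27, x_{12} = 16, x_{13} = 28, x_{14} = 29, x_{15} = 11, x_{16} = 25, x_{17} = 21, x_{18} = 0, x_{19} = 6, x_{20} = 22, x_{21} = 13, x_{22} = 20, x_{23} = 18, x_{24} = 23, x_{25} = 26, x_{26} = 3, x_{27} = 14, x_{28} = 2, x_{29} = 1, x_{30} = 19, x_{31} = 5.
Since x_{31} = x_1 = 5, the sequence is periodic with period 30.
So x_{1247} = x_{1 + ((1247-1) mod 30)} = x_{17} = 21.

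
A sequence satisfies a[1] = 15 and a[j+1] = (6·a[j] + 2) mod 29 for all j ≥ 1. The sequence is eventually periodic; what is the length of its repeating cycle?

14

Listing terms: a[1] = 15, a[2] = 5, a[3] = 3, a[4] = 20, a[5] = 6, a[6] = 9, a[7] = 27, a[8] = 19, a[9] = 0, a[10] = 2, a[11] = 14, a[12] = 28, a[13] = 25, a[14] = 7, a[15] = 15.
The sequence repeats with period 14.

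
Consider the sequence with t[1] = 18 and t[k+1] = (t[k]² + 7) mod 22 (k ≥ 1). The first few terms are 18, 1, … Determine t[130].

5

Listing terms: t[1] = 18; t[2] = 1; t[3] = 8; t[4] = 5; t[5] = 10; t[6] = 19; t[7] = 16; t[8] = 21; t[9] = 8.
Since t[9] = t[3] = 8, the sequence is eventually periodic: after a pre-period of length 2 it cycles with period 6.
For k ≥ 3, t[k] depends only on (k - 3) mod 6. (130 - 3) mod 6 = 1, so t[130] = t[4] = 5.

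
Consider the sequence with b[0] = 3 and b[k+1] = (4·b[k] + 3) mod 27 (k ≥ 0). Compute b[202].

We have b[0] = 3; b[1] = 15; b[2] = 9; b[3] = 12; b[4] = 24; b[5] = 18; b[6] = 21; b[7] = 6; b[8] = 0; b[9] = 3.
Since b[9] = b[0] = 3, the sequence is periodic with period 9.
(202 - 0) mod 9 = 4, so b[202] = b[4] = 24.

24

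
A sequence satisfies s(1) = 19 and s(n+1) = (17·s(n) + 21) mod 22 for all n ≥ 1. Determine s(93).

17

We have s(1) = 19; s(2) = 14; s(3) = 17; s(4) = 2; s(5) = 11; s(6) = 10; s(7) = 15; s(8) = 12; s(9) = 5; s(10) = 18; s(11) = 19.
Since s(11) = s(1) = 19, the sequence is periodic with period 10.
(93 - 1) mod 10 = 2, so s(93) = s(3) = 17.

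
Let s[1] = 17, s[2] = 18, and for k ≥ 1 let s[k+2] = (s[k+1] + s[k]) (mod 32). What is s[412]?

s[1] = 17,  s[2] = 18,  s[3] = 3,  s[4] = 21,  s[5] = 24,  s[6] = 13,  s[7] = 5,  s[8] = 18,  s[9] = 23,  s[10] = 9,  s[11] = 0,  s[12] = 9,  s[13] = 9,  s[14] = 18,  s[15] = 27,  s[16] = 13,  s[17] = 8,  s[18] = 21,  s[19] = 29,  s[20] = 18,  s[21] = 15,  s[22] = 1,  s[23] = 16,  s[24] = 17,  s[25] = 1,  s[26] = 18,  s[27] = 19,  s[28] = 5,  s[29] = 24,  s[30] = 29,  s[31] = 21,  s[32] = 18,  s[33] = 7,  s[34] = 25,  s[35] = 0,  s[36] = 25,  s[37] = 25,  s[38] = 18,  s[39] = 11,  s[40] = 29,  s[41] = 8,  s[42] = 5,  s[43] = 13,  s[44] = 18,  s[45] = 31,  s[46] = 17,  s[47] = 16,  s[48] = 1,  s[49] = 17,  s[50] = 18.
The sequence repeats with period 48.
So s[412] = s[1 + ((412-1) mod 48)] = s[28] = 5.

5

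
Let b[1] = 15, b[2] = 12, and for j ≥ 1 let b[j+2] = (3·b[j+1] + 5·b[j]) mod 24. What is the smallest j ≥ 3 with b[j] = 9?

4

We have b[1] = 15, b[2] = 12, b[3] = 15, b[4] = 9, b[5] = 6, b[6] = 15, b[7] = 3, b[8] = 12, b[9] = 3, b[10] = 21, b[11] = 6, b[12] = 3, b[13] = 15, b[14] = 12.
Since (b[13], b[14]) = (b[1], b[2]) = (15, 12) (two consecutive terms determine the rest), the sequence is periodic with period 12.
The value 9 first appears (with j ≥ 3) at b[4].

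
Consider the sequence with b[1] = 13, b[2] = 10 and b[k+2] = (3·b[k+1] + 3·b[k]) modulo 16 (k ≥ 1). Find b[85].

13

Listing terms: b[1] = 13, b[2] = 10, b[3] = 5, b[4] = 13, b[5] = 6, b[6] = 9, b[7] = 13, b[8] = 2, b[9] = 13, b[10] = 13, b[11] = 14, b[12] = 1, b[13] = 13, b[14] = 10.
Since (b[13], b[14]) = (b[1], b[2]) = (13, 10) (two consecutive terms determine the rest), the sequence is periodic with period 12.
(85 - 1) mod 12 = 0, so b[85] = b[1] = 13.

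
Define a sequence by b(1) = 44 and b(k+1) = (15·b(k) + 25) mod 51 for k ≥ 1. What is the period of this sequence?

8

Computing terms: b(1) = 44; b(2) = 22; b(3) = 49; b(4) = 46; b(5) = 1; b(6) = 40; b(7) = 13; b(8) = 16; b(9) = 10; b(10) = 22.
Since b(10) = b(2) = 22, the sequence is eventually periodic: after a pre-period of length 1 it cycles with period 8.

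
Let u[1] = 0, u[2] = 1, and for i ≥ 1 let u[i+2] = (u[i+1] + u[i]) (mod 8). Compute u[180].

Listing terms: u[1] = 0,  u[2] = 1,  u[3] = 1,  u[4] = 2,  u[5] = 3,  u[6] = 5,  u[7] = 0,  u[8] = 5,  u[9] = 5,  u[10] = 2,  u[11] = 7,  u[12] = 1,  u[13] = 0,  u[14] = 1.
Since (u[13], u[14]) = (u[1], u[2]) = (0, 1) (two consecutive terms determine the rest), the sequence is periodic with period 12.
So u[180] = u[1 + ((180-1) mod 12)] = u[12] = 1.

1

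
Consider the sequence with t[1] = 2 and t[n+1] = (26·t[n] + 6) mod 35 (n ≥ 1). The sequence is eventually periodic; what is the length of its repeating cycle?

5

We have t[1] = 2; t[2] = 23; t[3] = 9; t[4] = 30; t[5] = 16; t[6] = 2.
Since t[6] = t[1] = 2, the sequence is periodic with period 5.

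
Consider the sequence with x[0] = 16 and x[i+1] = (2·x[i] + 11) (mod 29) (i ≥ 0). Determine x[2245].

Listing terms: x[0] = 16, x[1] = 14, x[2] = 10, x[3] = 2, x[4] = 15, x[5] = 12, x[6] = 6, x[7] = 23, x[8] = 28, x[9] = 9, x[10] = 0, x[11] = 11, x[12] = 4, x[13] = 19, x[14] = 20, x[15] = 22, x[16] = 26, x[17] = 5, x[18] = 21, x[19] = 24, x[20] = 1, x[21] = 13, x[22] = 8, x[23] = 27, x[24] = 7, x[25] = 25, x[26] = 3, x[27] = 17, x[28] = 16.
The sequence repeats with period 28.
So x[2245] = x[0 + ((2245-0) mod 28)] = x[5] = 12.

12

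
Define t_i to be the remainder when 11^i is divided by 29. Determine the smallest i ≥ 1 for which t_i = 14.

Listing terms: t_0 = 1; t_1 = 11; t_2 = 5; t_3 = 26; t_4 = 25; t_5 = 14; t_6 = 9; t_7 = 12; t_8 = 16; t_9 = 2; t_{10} = 22; t_{11} = 10; t_{12} = 23; t_{13} = 21; t_{14} = 28; t_{15} = 18; t_{16} = 24; t_{17} = 3; t_{18} = 4; t_{19} = 15; t_{20} = 20; t_{21} = 17; t_{22} = 13; t_{23} = 27; t_{24} = 7; t_{25} = 19; t_{26} = 6; t_{27} = 8; t_{28} = 1.
The sequence repeats with period 28.
The value 14 first appears (with i ≥ 1) at t_5.

5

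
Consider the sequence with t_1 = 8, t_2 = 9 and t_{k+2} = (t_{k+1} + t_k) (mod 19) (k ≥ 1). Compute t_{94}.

7

Listing terms: t_1 = 8, t_2 = 9, t_3 = 17, t_4 = 7, t_5 = 5, t_6 = 12, t_7 = 17, t_8 = 10, t_9 = 8, t_{10} = 18, t_{11} = 7, t_{12} = 6, t_{13} = 13, t_{14} = 0, t_{15} = 13, t_{16} = 13, t_{17} = 7, t_{18} = 1, t_{19} = 8, t_{20} = 9.
Since (t_{19}, t_{20}) = (t_1, t_2) = (8, 9) (two consecutive terms determine the rest), the sequence is periodic with period 18.
(94 - 1) mod 18 = 3, so t_{94} = t_4 = 7.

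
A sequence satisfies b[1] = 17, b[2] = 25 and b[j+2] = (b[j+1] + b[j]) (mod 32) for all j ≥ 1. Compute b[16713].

10

We have b[1] = 17; b[2] = 25; b[3] = 10; b[4] = 3; b[5] = 13; b[6] = 16; b[7] = 29; b[8] = 13; b[9] = 10; b[10] = 23; b[11] = 1; b[12] = 24; b[13] = 25; b[14] = 17; b[15] = 10; b[16] = 27; b[17] = 5; b[18] = 0; b[19] = 5; b[20] = 5; b[21] = 10; b[22] = 15; b[23] = 25; b[24] = 8; b[25] = 1; b[26] = 9; b[27] = 10; b[28] = 19; b[29] = 29; b[30] = 16; b[31] = 13; b[32] = 29; b[33] = 10; b[34] = 7; b[35] = 17; b[36] = 24; b[37] = 9; b[38] = 1; b[39] = 10; b[40] = 11; b[41] = 21; b[42] = 0; b[43] = 21; b[44] = 21; b[45] = 10; b[46] = 31; b[47] = 9; b[48] = 8; b[49] = 17; b[50] = 25.
Since (b[49], b[50]) = (b[1], b[2]) = (17, 25) (two consecutive terms determine the rest), the sequence is periodic with period 48.
(16713 - 1) mod 48 = 8, so b[16713] = b[9] = 10.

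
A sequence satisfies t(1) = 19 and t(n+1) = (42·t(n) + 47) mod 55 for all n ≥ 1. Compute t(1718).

We have t(1) = 19; t(2) = 20; t(3) = 7; t(4) = 11; t(5) = 14; t(6) = 30; t(7) = 42; t(8) = 51; t(9) = 44; t(10) = 25; t(11) = 52; t(12) = 31; t(13) = 29; t(14) = 0; t(15) = 47; t(16) = 41; t(17) = 9; t(18) = 40; t(19) = 22; t(20) = 36; t(21) = 19.
The sequence repeats with period 20.
(1718 - 1) mod 20 = 17, so t(1718) = t(18) = 40.

40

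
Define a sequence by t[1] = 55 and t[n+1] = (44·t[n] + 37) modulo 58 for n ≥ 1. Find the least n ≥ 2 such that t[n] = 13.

t[1] = 55,  t[2] = 21,  t[3] = 33,  t[4] = 39,  t[5] = 13,  t[6] = 29,  t[7] = 37,  t[8] = 41,  t[9] = 43,  t[10] = 15,  t[11] = 1,  t[12] = 23,  t[13] = 5,  t[14] = 25,  t[15] = 35,  t[16] = 11,  t[17] = 57,  t[18] = 51,  t[19] = 19,  t[20] = 3,  t[21] = 53,  t[22] = 49,  t[23] = 47,  t[24] = 17,  t[25] = 31,  t[26] = 9,  t[27] = 27,  t[28] = 7,  t[29] = 55.
Since t[29] = t[1] = 55, the sequence is periodic with period 28.
The value 13 first appears (with n ≥ 2) at t[5].

5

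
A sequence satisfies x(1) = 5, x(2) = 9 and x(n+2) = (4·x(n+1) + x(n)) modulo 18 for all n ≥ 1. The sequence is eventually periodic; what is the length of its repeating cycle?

We have x(1) = 5,  x(2) = 9,  x(3) = 5,  x(4) = 11,  x(5) = 13,  x(6) = 9,  x(7) = 13,  x(8) = 7,  x(9) = 5,  x(10) = 9.
The sequence repeats with period 8.

8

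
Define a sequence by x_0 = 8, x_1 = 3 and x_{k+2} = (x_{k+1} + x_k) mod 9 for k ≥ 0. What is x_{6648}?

8

We have x_0 = 8,  x_1 = 3,  x_2 = 2,  x_3 = 5,  x_4 = 7,  x_5 = 3,  x_6 = 1,  x_7 = 4,  x_8 = 5,  x_9 = 0,  x_{10} = 5,  x_{11} = 5,  x_{12} = 1,  x_{13} = 6,  x_{14} = 7,  x_{15} = 4,  x_{16} = 2,  x_{17} = 6,  x_{18} = 8,  x_{19} = 5,  x_{20} = 4,  x_{21} = 0,  x_{22} = 4,  x_{23} = 4,  x_{24} = 8,  x_{25} = 3.
The sequence repeats with period 24.
So x_{6648} = x_{0 + ((6648-0) mod 24)} = x_0 = 8.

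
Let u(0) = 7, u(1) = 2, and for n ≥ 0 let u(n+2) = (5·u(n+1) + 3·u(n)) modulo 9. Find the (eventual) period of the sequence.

We have u(0) = 7, u(1) = 2, u(2) = 4, u(3) = 8, u(4) = 7, u(5) = 5, u(6) = 1, u(7) = 2, u(8) = 4.
Since (u(7), u(8)) = (u(1), u(2)) = (2, 4) (two consecutive terms determine the rest), the sequence is eventually periodic: after a pre-period of length 1 it cycles with period 6.

6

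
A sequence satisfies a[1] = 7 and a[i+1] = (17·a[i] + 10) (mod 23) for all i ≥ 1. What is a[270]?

Listing terms: a[1] = 7, a[2] = 14, a[3] = 18, a[4] = 17, a[5] = 0, a[6] = 10, a[7] = 19, a[8] = 11, a[9] = 13, a[10] = 1, a[11] = 4, a[12] = 9, a[13] = 2, a[14] = 21, a[15] = 22, a[16] = 16, a[17] = 6, a[18] = 20, a[19] = 5, a[20] = 3, a[21] = 15, a[22] = 12, a[23] = 7.
Since a[23] = a[1] = 7, the sequence is periodic with period 22.
(270 - 1) mod 22 = 5, so a[270] = a[6] = 10.

10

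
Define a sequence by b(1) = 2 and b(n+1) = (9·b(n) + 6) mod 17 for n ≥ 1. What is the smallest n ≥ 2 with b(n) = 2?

Computing terms: b(1) = 2; b(2) = 7; b(3) = 1; b(4) = 15; b(5) = 5; b(6) = 0; b(7) = 6; b(8) = 9; b(9) = 2.
Since b(9) = b(1) = 2, the sequence is periodic with period 8.
The value 2 next appears (with n ≥ 2) at b(9).

9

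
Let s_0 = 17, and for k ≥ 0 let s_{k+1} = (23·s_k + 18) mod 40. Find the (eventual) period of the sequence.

Listing terms: s_0 = 17,  s_1 = 9,  s_2 = 25,  s_3 = 33,  s_4 = 17.
Since s_4 = s_0 = 17, the sequence is periodic with period 4.

4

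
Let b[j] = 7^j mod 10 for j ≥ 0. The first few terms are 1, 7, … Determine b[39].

3

We have b[0] = 1, b[1] = 7, b[2] = 9, b[3] = 3, b[4] = 1.
The sequence repeats with period 4.
(39 - 0) mod 4 = 3, so b[39] = b[3] = 3.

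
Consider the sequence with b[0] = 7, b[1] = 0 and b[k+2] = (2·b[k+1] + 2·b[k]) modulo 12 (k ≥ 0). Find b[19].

Listing terms: b[0] = 7; b[1] = 0; b[2] = 2; b[3] = 4; b[4] = 0; b[5] = 8; b[6] = 4; b[7] = 0.
Since (b[6], b[7]) = (b[3], b[4]) = (4, 0) (two consecutive terms determine the rest), the sequence is eventually periodic: after a pre-period of length 3 it cycles with period 3.
For k ≥ 3, b[k] depends only on (k - 3) mod 3. (19 - 3) mod 3 = 1, so b[19] = b[4] = 0.

0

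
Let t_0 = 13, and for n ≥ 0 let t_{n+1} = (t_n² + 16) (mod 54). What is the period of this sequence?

3

Computing terms: t_0 = 13,  t_1 = 23,  t_2 = 5,  t_3 = 41,  t_4 = 23.
Since t_4 = t_1 = 23, the sequence is eventually periodic: after a pre-period of length 1 it cycles with period 3.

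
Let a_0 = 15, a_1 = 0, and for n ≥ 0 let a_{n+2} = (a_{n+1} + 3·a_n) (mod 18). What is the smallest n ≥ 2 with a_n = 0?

4

Listing terms: a_0 = 15; a_1 = 0; a_2 = 9; a_3 = 9; a_4 = 0; a_5 = 9.
Since (a_4, a_5) = (a_1, a_2) = (0, 9) (two consecutive terms determine the rest), the sequence is eventually periodic: after a pre-period of length 1 it cycles with period 3.
The value 0 next appears (with n ≥ 2) at a_4.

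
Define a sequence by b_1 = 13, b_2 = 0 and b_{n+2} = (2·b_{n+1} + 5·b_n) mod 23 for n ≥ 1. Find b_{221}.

We have b_1 = 13; b_2 = 0; b_3 = 19; b_4 = 15; b_5 = 10; b_6 = 3; b_7 = 10; b_8 = 12; b_9 = 5; b_{10} = 1; b_{11} = 4; b_{12} = 13; b_{13} = 0.
Since (b_{12}, b_{13}) = (b_1, b_2) = (13, 0) (two consecutive terms determine the rest), the sequence is periodic with period 11.
So b_{221} = b_{1 + ((221-1) mod 11)} = b_1 = 13.

13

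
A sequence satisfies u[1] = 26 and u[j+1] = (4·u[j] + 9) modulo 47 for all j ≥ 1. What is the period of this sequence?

u[1] = 26,  u[2] = 19,  u[3] = 38,  u[4] = 20,  u[5] = 42,  u[6] = 36,  u[7] = 12,  u[8] = 10,  u[9] = 2,  u[10] = 17,  u[11] = 30,  u[12] = 35,  u[13] = 8,  u[14] = 41,  u[15] = 32,  u[16] = 43,  u[17] = 40,  u[18] = 28,  u[19] = 27,  u[20] = 23,  u[21] = 7,  u[22] = 37,  u[23] = 16,  u[24] = 26.
The sequence repeats with period 23.

23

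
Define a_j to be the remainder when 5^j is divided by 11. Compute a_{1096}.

a_1 = 5,  a_2 = 3,  a_3 = 4,  a_4 = 9,  a_5 = 1,  a_6 = 5.
The sequence repeats with period 5.
(1096 - 1) mod 5 = 0, so a_{1096} = a_1 = 5.

5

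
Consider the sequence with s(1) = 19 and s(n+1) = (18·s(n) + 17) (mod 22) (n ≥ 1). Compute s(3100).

Listing terms: s(1) = 19; s(2) = 7; s(3) = 11; s(4) = 17; s(5) = 15; s(6) = 1; s(7) = 13; s(8) = 9; s(9) = 3; s(10) = 5; s(11) = 19.
The sequence repeats with period 10.
So s(3100) = s(1 + ((3100-1) mod 10)) = s(10) = 5.

5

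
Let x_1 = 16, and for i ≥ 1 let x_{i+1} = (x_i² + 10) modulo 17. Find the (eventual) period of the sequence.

x_1 = 16; x_2 = 11; x_3 = 12; x_4 = 1; x_5 = 11.
Since x_5 = x_2 = 11, the sequence is eventually periodic: after a pre-period of length 1 it cycles with period 3.

3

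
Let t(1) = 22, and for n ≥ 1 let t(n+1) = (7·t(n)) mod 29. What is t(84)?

28

t(1) = 22; t(2) = 9; t(3) = 5; t(4) = 6; t(5) = 13; t(6) = 4; t(7) = 28; t(8) = 22.
Since t(8) = t(1) = 22, the sequence is periodic with period 7.
(84 - 1) mod 7 = 6, so t(84) = t(7) = 28.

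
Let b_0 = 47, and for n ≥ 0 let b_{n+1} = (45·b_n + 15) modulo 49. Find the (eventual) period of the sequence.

42

Listing terms: b_0 = 47,  b_1 = 23,  b_2 = 21,  b_3 = 29,  b_4 = 46,  b_5 = 27,  b_6 = 5,  b_7 = 44,  b_8 = 35,  b_9 = 22,  b_{10} = 25,  b_{11} = 13,  b_{12} = 12,  b_{13} = 16,  b_{14} = 0,  b_{15} = 15,  b_{16} = 4,  b_{17} = 48,  b_{18} = 19,  b_{19} = 37,  b_{20} = 14,  b_{21} = 8,  b_{22} = 32,  b_{23} = 34,  b_{24} = 26,  b_{25} = 9,  b_{26} = 28,  b_{27} = 1,  b_{28} = 11,  b_{29} = 20,  b_{30} = 33,  b_{31} = 30,  b_{32} = 42,  b_{33} = 43,  b_{34} = 39,  b_{35} = 6,  b_{36} = 40,  b_{37} = 2,  b_{38} = 7,  b_{39} = 36,  b_{40} = 18,  b_{41} = 41,  b_{42} = 47.
Since b_{42} = b_0 = 47, the sequence is periodic with period 42.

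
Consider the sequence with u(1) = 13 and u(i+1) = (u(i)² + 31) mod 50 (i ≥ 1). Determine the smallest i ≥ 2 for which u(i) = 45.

5

We have u(1) = 13; u(2) = 0; u(3) = 31; u(4) = 42; u(5) = 45; u(6) = 6; u(7) = 17; u(8) = 20; u(9) = 31.
Since u(9) = u(3) = 31, the sequence is eventually periodic: after a pre-period of length 2 it cycles with period 6.
The value 45 first appears (with i ≥ 2) at u(5).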